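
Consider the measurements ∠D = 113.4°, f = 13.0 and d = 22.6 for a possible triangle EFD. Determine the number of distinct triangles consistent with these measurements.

f·sin D = 13.0·sin(113.4°) ≈ 11.93.
Since ∠D is not acute, a triangle exists only if d > f; here d > f, so there is exactly one triangle.

1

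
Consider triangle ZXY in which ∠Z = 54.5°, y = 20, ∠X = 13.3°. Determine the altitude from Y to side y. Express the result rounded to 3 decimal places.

4.046

The third angle is ∠Y = 180° − ∠Z − ∠X = 112.20°.
Law of sines: z = y·sin Z/sin Y ≈ 17.586.
Law of sines: x = y·sin X/sin Y ≈ 4.9694.
Area = ½·y·z·sin X ≈ 40.456.
The altitude from Y has length 2·area/y ≈ 4.0456.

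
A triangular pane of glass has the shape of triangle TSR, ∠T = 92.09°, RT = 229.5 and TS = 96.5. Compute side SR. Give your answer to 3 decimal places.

252.186

By the law of cosines, SR² = RT² + TS² − 2·RT·TS·cos T = 63598, so SR ≈ 252.19.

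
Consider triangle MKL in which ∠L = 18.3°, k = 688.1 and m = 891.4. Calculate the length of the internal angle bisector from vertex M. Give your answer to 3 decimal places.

By the law of cosines, l² = m² + k² − 2·m·k·cos L = 1.0337e+05, so l ≈ 321.52.
Law of cosines again: cos M = (k² + l² − m²)/(2·k·l) ≈ -0.49210, so ∠M ≈ 119.48°.
The bisector from M has length 2·k·l·cos(∠M/2)/(k+l) ≈ 220.85.

t_M ≈ 220.853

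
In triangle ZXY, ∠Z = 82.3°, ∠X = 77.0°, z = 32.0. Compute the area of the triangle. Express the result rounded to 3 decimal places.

177.945

The third angle is ∠Y = 180° − ∠Z − ∠X = 20.70°.
Law of sines: x = z·sin X/sin Z ≈ 31.464.
Law of sines: y = z·sin Y/sin Z ≈ 11.414.
Area = ½·z·x·sin Y ≈ 177.95.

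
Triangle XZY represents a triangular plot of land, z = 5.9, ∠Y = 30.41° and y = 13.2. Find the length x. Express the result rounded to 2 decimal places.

17.95

Law of sines: sin Z = z·sin Y/y ≈ 0.22625.
Since y ≥ z, only the acute value applies: ∠Z ≈ 13.08°.
Then ∠X = 180° − ∠Y − ∠Z ≈ 136.51°.
Law of sines gives x = y·sin X/sin Y ≈ 17.946.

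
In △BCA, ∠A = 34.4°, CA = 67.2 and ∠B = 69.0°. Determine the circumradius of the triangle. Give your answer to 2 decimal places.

R ≈ 35.99

The third angle is ∠C = 180° − ∠A − ∠B = 76.60°.
Law of sines: AB = CA·sin C/sin B ≈ 70.021.
Law of sines: BC = CA·sin A/sin B ≈ 40.667.
Circumradius = CA/(2 sin B) ≈ 35.99.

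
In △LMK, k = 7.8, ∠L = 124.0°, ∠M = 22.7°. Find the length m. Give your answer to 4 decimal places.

5.4826

The third angle is ∠K = 180° − ∠L − ∠M = 33.30°.
Law of sines: m = k·sin M/sin K ≈ 5.4826.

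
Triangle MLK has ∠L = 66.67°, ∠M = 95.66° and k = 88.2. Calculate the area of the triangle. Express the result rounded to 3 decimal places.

area ≈ 11709.351

The third angle is ∠K = 180° − ∠M − ∠L = 17.67°.
Law of sines: m = k·sin M/sin K ≈ 289.16.
Law of sines: l = k·sin L/sin K ≈ 266.82.
Area = ½·k·m·sin L ≈ 11709.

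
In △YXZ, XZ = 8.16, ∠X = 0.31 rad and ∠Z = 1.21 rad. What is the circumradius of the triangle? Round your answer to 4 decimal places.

4.0853

The third angle is ∠Y = π − ∠X − ∠Z = 1.622 rad.
Law of sines: ZY = XZ·sin X/sin Y ≈ 2.4925.
Law of sines: YX = XZ·sin Z/sin Y ≈ 7.6445.
Circumradius = XZ/(2 sin Y) ≈ 4.0853.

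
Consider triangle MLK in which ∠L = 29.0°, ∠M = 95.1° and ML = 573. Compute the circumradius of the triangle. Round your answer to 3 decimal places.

345.989

The third angle is ∠K = 180° − ∠M − ∠L = 55.90°.
Law of sines: LK = ML·sin M/sin K ≈ 689.24.
Law of sines: KM = ML·sin L/sin K ≈ 335.48.
Circumradius = ML/(2 sin K) ≈ 345.99.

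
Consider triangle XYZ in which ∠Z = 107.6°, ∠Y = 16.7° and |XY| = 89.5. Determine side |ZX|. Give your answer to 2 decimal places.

26.98

The third angle is ∠X = 180° − ∠Y − ∠Z = 55.70°.
Law of sines: |ZX| = |XY|·sin Y/sin Z ≈ 26.982.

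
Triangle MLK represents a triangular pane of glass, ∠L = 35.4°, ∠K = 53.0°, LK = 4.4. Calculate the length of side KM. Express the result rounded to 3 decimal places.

2.550

The third angle is ∠M = 180° − ∠L − ∠K = 91.60°.
Law of sines: KM = LK·sin L/sin M ≈ 2.5498.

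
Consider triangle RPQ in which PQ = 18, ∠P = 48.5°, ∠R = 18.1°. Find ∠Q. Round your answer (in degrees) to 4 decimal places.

∠Q ≈ 113.4000°

The third angle is ∠Q = 180° − ∠R − ∠P = 113.40°.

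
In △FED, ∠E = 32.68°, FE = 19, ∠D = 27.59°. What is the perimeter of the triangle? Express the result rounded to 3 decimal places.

perimeter ≈ 76.775

The third angle is ∠F = 180° − ∠E − ∠D = 119.73°.
Law of sines: ED = FE·sin F/sin D ≈ 35.624.
Law of sines: DF = FE·sin E/sin D ≈ 22.151.
Semiperimeter s = (35.624+22.151+19)/2 = 38.388.
Perimeter = 35.624 + 22.151 + 19 = 76.775.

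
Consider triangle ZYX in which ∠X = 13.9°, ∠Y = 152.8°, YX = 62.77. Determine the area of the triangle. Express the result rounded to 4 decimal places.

The third angle is ∠Z = 180° − ∠Y − ∠X = 13.30°.
Law of sines: XZ = YX·sin Y/sin Z ≈ 124.72.
Law of sines: ZY = YX·sin X/sin Z ≈ 65.547.
Area = ½·YX·XZ·sin X ≈ 940.34.

940.3412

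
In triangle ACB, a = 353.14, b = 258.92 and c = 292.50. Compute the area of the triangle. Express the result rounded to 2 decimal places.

Semiperimeter s = (353.14 + 292.5 + 258.92)/2 = 452.28.
Heron's formula: area = √(452.28·99.14·159.78·193.36) ≈ 37220.

area ≈ 37219.68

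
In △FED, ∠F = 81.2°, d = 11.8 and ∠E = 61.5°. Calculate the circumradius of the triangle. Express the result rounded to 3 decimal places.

R ≈ 9.736

The third angle is ∠D = 180° − ∠F − ∠E = 37.30°.
Law of sines: f = d·sin F/sin D ≈ 19.243.
Law of sines: e = d·sin E/sin D ≈ 17.113.
Circumradius = d/(2 sin D) ≈ 9.7362.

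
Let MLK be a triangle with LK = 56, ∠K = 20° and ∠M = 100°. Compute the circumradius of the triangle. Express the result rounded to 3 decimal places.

The third angle is ∠L = 180° − ∠K − ∠M = 60.00°.
Law of sines: KM = LK·sin L/sin M ≈ 49.246.
Law of sines: ML = LK·sin K/sin M ≈ 19.449.
Circumradius = LK/(2 sin M) ≈ 28.432.

R ≈ 28.432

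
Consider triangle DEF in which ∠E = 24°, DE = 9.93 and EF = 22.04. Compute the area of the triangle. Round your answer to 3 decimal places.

Area = ½·DE·EF·sin E ≈ 44.509.

area ≈ 44.509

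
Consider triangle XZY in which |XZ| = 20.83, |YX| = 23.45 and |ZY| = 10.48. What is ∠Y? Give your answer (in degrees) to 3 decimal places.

By the law of cosines, cos Y = (|ZY|² + |YX|² − |XZ|²) / (2·|ZY|·|YX|) ≈ 0.45949, so ∠Y ≈ 62.65°.

62.646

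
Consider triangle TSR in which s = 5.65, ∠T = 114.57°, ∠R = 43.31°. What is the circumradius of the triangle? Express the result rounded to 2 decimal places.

The third angle is ∠S = 180° − ∠R − ∠T = 22.12°.
Law of sines: t = s·sin T/sin S ≈ 13.646.
Law of sines: r = s·sin R/sin S ≈ 10.292.
Circumradius = s/(2 sin S) ≈ 7.5024.

7.50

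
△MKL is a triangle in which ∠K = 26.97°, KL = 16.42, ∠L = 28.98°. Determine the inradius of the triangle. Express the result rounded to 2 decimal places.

The third angle is ∠M = 180° − ∠K − ∠L = 124.05°.
Law of sines: LM = KL·sin K/sin M ≈ 8.9878.
Law of sines: MK = KL·sin L/sin M ≈ 9.6018.
Area = ½·KL·LM·sin L ≈ 35.752.
Semiperimeter s = (16.42+8.9878+9.6018)/2 = 17.505.
Inradius = area/s = 35.752/17.505 ≈ 2.0424.

r ≈ 2.04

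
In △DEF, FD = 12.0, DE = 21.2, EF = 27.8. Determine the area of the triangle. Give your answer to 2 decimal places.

Semiperimeter s = (27.8 + 12 + 21.2)/2 = 30.5.
Heron's formula: area = √(30.5·2.7·18.5·9.3) ≈ 119.03.

area ≈ 119.03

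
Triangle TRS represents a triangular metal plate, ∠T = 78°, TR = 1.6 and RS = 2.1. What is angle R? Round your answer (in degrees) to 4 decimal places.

53.8190

Law of sines: sin S = TR·sin T/RS ≈ 0.74526.
Since RS ≥ TR, only the acute value applies: ∠S ≈ 48.18°.
Then ∠R = 180° − ∠T − ∠S ≈ 53.82°.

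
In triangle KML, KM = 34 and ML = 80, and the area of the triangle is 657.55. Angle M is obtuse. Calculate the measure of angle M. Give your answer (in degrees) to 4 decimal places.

∠M ≈ 151.0862°

From area = ½·KM·ML·sin M, we get sin M = 2·area/(KM·ML) ≈ 0.48349.
Taking the obtuse solution, ∠M ≈ 151.09°.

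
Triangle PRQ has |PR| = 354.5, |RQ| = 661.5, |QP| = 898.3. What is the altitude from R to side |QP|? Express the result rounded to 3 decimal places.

h_R ≈ 223.045

Semiperimeter s = (661.5 + 898.3 + 354.5)/2 = 957.15.
Heron's formula: area = √(957.15·295.65·58.85·602.65) ≈ 1.0018e+05.
The altitude from R has length 2·area/|QP| ≈ 223.05.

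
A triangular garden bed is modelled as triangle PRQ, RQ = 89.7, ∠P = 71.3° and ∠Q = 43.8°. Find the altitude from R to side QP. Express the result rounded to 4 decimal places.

h_R ≈ 62.0852

The third angle is ∠R = 180° − ∠Q − ∠P = 64.90°.
Law of sines: QP = RQ·sin R/sin P ≈ 85.757.
Law of sines: PR = RQ·sin Q/sin P ≈ 65.545.
Area = ½·RQ·QP·sin Q ≈ 2662.1.
The altitude from R has length 2·area/QP ≈ 62.085.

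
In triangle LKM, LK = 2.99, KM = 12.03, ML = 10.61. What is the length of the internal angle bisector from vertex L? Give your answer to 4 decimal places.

By the law of cosines, cos L = (ML² + LK² − KM²) / (2·ML·LK) ≈ -0.36579, so ∠L ≈ 111.46°.
The bisector from L has length 2·ML·LK·cos(∠L/2)/(ML+LK) ≈ 2.6271.

2.6271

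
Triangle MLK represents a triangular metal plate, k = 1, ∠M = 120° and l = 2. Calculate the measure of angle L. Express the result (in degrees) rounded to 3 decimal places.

∠L ≈ 40.893°

By the law of cosines, m² = l² + k² − 2·l·k·cos M = 7, so m ≈ 2.6458.
Law of cosines again: cos L = (k² + m² − l²)/(2·k·m) ≈ 0.75593, so ∠L ≈ 40.89°.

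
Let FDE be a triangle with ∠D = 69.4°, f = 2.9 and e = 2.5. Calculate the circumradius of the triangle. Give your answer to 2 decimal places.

By the law of cosines, d² = e² + f² − 2·e·f·cos D = 9.5583, so d ≈ 3.0916.
Area = ½·e·f·sin D ≈ 3.3932.
Circumradius = d/(2 sin D) ≈ 1.6514.

R ≈ 1.65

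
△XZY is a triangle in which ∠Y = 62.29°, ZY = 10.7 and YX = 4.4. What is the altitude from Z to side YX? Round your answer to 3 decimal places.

h_Z ≈ 9.473

By the law of cosines, XZ² = ZY² + YX² − 2·ZY·YX·cos Y = 90.066, so XZ ≈ 9.4903.
Area = ½·ZY·YX·sin Y ≈ 20.84.
The altitude from Z has length 2·area/YX ≈ 9.4728.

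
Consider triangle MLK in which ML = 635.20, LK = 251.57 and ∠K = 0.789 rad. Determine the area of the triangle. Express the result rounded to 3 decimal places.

Law of sines: sin M = LK·sin K/ML ≈ 0.28106.
Since ML ≥ LK, only the acute value applies: ∠M ≈ 0.285 rad.
Then ∠L = π − ∠K − ∠M ≈ 2.068 rad.
Law of sines gives KM = ML·sin L/sin K ≈ 786.84.
Area = ½·ML·LK·sin L ≈ 70236.

70235.956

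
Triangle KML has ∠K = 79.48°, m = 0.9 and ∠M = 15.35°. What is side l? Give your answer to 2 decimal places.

The third angle is ∠L = 180° − ∠K − ∠M = 85.17°.
Law of sines: l = m·sin L/sin M ≈ 3.3878.

3.39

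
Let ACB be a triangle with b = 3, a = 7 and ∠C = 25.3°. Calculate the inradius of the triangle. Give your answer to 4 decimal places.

By the law of cosines, c² = b² + a² − 2·b·a·cos C = 20.029, so c ≈ 4.4753.
Area = ½·b·a·sin C ≈ 4.4873.
Semiperimeter s = (7+4.4753+3)/2 = 7.2377.
Inradius = area/s = 4.4873/7.2377 ≈ 0.61999.

0.6200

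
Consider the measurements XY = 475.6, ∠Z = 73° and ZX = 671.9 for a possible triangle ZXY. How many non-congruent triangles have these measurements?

0

ZX·sin Z = 671.9·sin(73°) ≈ 642.5.
Since XY = 475.6 < 642.5 = ZX sin Z, no triangle exists.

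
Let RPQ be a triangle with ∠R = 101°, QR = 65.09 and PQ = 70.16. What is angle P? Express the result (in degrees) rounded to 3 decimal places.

∠P ≈ 65.601°

Law of sines: sin P = QR·sin R/PQ ≈ 0.91069.
Since PQ ≥ QR, only the acute value applies: ∠P ≈ 65.60°.
Then ∠Q = 180° − ∠R − ∠P ≈ 13.40°.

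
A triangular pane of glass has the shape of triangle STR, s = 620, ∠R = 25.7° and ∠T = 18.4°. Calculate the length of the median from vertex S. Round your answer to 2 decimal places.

m_S ≈ 134.45

The third angle is ∠S = 180° − ∠T − ∠R = 135.90°.
Law of sines: t = s·sin T/sin S ≈ 281.22.
Law of sines: r = s·sin R/sin S ≈ 386.35.
Median from S: ½√(2·t² + 2·r² − s²) ≈ 134.45.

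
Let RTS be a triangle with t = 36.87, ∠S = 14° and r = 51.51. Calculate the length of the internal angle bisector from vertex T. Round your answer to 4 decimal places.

By the law of cosines, s² = r² + t² − 2·r·t·cos S = 327.16, so s ≈ 18.087.
Law of cosines again: cos T = (s² + r² − t²)/(2·s·r) ≈ 0.86995, so ∠T ≈ 29.55°.
The bisector from T has length 2·s·r·cos(∠T/2)/(s+r) ≈ 25.888.

25.8884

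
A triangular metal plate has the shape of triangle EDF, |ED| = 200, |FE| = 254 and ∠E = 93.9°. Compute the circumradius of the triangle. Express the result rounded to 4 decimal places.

By the law of cosines, |DF|² = |FE|² + |ED|² − 2·|FE|·|ED|·cos E = 1.1143e+05, so |DF| ≈ 333.81.
Area = ½·|FE|·|ED|·sin E ≈ 25341.
Circumradius = |DF|/(2 sin E) ≈ 167.29.

167.2903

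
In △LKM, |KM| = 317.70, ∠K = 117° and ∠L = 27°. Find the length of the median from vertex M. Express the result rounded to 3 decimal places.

The third angle is ∠M = 180° − ∠L − ∠K = 36.00°.
Law of sines: |ML| = |KM|·sin K/sin L ≈ 623.52.
Law of sines: |LK| = |KM|·sin M/sin L ≈ 411.33.
Median from M: ½√(2·|KM|² + 2·|ML|² − |LK|²) ≈ 450.06.

m_M ≈ 450.065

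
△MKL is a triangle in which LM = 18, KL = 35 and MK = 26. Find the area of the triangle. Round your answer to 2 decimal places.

Semiperimeter s = (35 + 18 + 26)/2 = 39.5.
Heron's formula: area = √(39.5·4.5·21.5·13.5) ≈ 227.14.

area ≈ 227.14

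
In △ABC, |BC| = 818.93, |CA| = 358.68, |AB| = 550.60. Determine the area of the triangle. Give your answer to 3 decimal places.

area ≈ 78647.140

Semiperimeter s = (818.93 + 358.68 + 550.6)/2 = 864.11.
Heron's formula: area = √(864.11·45.175·505.43·313.5) ≈ 78647.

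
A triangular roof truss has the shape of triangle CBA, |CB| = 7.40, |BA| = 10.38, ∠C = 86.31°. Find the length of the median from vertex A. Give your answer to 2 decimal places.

Law of sines: sin A = |CB|·sin C/|BA| ≈ 0.71143.
Since |BA| ≥ |CB|, only the acute value applies: ∠A ≈ 45.35°.
Then ∠B = 180° − ∠C − ∠A ≈ 48.34°.
Law of sines gives |AC| = |BA|·sin B/sin C ≈ 7.7709.
Median from A: ½√(2·|BA|² + 2·|AC|² − |CB|²) ≈ 8.389.

m_A ≈ 8.39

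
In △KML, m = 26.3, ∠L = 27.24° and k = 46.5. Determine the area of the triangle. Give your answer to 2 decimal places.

Area = ½·k·m·sin L ≈ 279.88.

279.88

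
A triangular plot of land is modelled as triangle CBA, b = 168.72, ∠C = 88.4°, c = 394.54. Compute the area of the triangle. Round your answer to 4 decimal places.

Law of sines: sin B = b·sin C/c ≈ 0.42747.
Since c ≥ b, only the acute value applies: ∠B ≈ 25.31°.
Then ∠A = 180° − ∠C − ∠B ≈ 66.29°.
Law of sines gives a = c·sin A/sin C ≈ 361.39.
Area = ½·c·b·sin A ≈ 30475.

30474.6919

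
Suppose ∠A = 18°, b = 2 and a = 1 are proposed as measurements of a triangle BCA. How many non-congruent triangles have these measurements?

2

b·sin A = 2·sin(18°) ≈ 0.618.
Since b sin A < a < b (0.618 < 1 < 2), two triangles exist.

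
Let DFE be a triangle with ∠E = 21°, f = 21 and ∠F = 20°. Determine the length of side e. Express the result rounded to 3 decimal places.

22.004

The third angle is ∠D = 180° − ∠F − ∠E = 139.00°.
Law of sines: e = f·sin E/sin F ≈ 22.004.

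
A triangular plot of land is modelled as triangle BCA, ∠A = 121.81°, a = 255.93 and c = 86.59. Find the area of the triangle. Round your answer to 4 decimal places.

7339.3491

Law of sines: sin C = c·sin A/a ≈ 0.28752.
Since a ≥ c, only the acute value applies: ∠C ≈ 16.71°.
Then ∠B = 180° − ∠A − ∠C ≈ 41.48°.
Law of sines gives b = a·sin B/sin A ≈ 199.48.
Area = ½·a·c·sin B ≈ 7339.3.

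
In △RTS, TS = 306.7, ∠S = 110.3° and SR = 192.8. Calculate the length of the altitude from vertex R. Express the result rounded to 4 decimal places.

h_R ≈ 180.8250

By the law of cosines, RT² = TS² + SR² − 2·TS·SR·cos S = 1.7227e+05, so RT ≈ 415.05.
Area = ½·TS·SR·sin S ≈ 27730.
The altitude from R has length 2·area/TS ≈ 180.82.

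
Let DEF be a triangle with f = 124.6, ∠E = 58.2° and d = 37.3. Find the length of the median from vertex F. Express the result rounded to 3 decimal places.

53.137

By the law of cosines, e² = f² + d² − 2·f·d·cos E = 12018, so e ≈ 109.63.
Median from F: ½√(2·d² + 2·e² − f²) ≈ 53.137.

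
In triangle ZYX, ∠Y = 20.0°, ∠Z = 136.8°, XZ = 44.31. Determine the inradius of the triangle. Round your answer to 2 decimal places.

The third angle is ∠X = 180° − ∠Z − ∠Y = 23.20°.
Law of sines: YX = XZ·sin Z/sin Y ≈ 88.686.
Law of sines: ZY = XZ·sin X/sin Y ≈ 51.037.
Area = ½·XZ·YX·sin X ≈ 774.03.
Semiperimeter s = (88.686+44.31+51.037)/2 = 92.016.
Inradius = area/s = 774.03/92.016 ≈ 8.4119.

8.41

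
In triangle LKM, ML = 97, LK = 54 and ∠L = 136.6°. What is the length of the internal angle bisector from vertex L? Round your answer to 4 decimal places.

By the law of cosines, KM² = ML² + LK² − 2·ML·LK·cos L = 19937, so KM ≈ 141.2.
The bisector from L has length 2·ML·LK·cos(∠L/2)/(ML+LK) ≈ 25.652.

t_L ≈ 25.6521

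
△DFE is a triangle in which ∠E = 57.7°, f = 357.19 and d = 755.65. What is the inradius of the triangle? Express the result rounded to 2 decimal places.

By the law of cosines, e² = d² + f² − 2·d·f·cos E = 4.1014e+05, so e ≈ 640.42.
Area = ½·d·f·sin E ≈ 1.1407e+05.
Semiperimeter s = (755.65+357.19+640.42)/2 = 876.63.
Inradius = area/s = 1.1407e+05/876.63 ≈ 130.13.

130.13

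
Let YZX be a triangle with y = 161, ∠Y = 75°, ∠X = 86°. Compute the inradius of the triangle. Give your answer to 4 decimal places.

22.8429

The third angle is ∠Z = 180° − ∠X − ∠Y = 19.00°.
Law of sines: z = y·sin Z/sin Y ≈ 54.266.
Law of sines: x = y·sin X/sin Y ≈ 166.27.
Area = ½·y·z·sin X ≈ 4357.7.
Semiperimeter s = (161+54.266+166.27)/2 = 190.77.
Inradius = area/s = 4357.7/190.77 ≈ 22.843.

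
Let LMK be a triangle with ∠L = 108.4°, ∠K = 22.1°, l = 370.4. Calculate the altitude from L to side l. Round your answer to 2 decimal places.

h_L ≈ 111.67

The third angle is ∠M = 180° − ∠K − ∠L = 49.50°.
Law of sines: m = l·sin M/sin L ≈ 296.83.
Law of sines: k = l·sin K/sin L ≈ 146.86.
Area = ½·l·m·sin K ≈ 20682.
The altitude from L has length 2·area/l ≈ 111.67.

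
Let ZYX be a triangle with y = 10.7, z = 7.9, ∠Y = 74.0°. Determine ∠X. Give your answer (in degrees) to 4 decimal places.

Law of sines: sin Z = z·sin Y/y ≈ 0.70972.
Since y ≥ z, only the acute value applies: ∠Z ≈ 45.21°.
Then ∠X = 180° − ∠Y − ∠Z ≈ 60.79°.

60.7881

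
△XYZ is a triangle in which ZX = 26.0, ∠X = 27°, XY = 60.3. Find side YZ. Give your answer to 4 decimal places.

By the law of cosines, YZ² = ZX² + XY² − 2·ZX·XY·cos X = 1518.2, so YZ ≈ 38.965.

38.9647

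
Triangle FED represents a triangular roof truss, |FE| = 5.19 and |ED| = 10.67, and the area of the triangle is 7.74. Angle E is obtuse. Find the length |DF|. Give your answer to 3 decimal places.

15.720

From area = ½·|FE|·|ED|·sin E, we get sin E = 2·area/(|FE|·|ED|) ≈ 0.27954.
Taking the obtuse solution, ∠E ≈ 163.77°.
Law of cosines then gives |DF| ≈ 15.72.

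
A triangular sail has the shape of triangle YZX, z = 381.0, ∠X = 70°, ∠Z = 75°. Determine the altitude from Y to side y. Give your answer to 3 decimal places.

The third angle is ∠Y = 180° − ∠Z − ∠X = 35.00°.
Law of sines: y = z·sin Y/sin Z ≈ 226.24.
Law of sines: x = z·sin X/sin Z ≈ 370.65.
Area = ½·z·y·sin X ≈ 40500.
The altitude from Y has length 2·area/y ≈ 358.02.

h_Y ≈ 358.023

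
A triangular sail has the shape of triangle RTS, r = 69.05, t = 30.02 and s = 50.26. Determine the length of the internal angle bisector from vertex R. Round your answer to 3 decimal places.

By the law of cosines, cos R = (t² + s² − r²) / (2·t·s) ≈ -0.44427, so ∠R ≈ 116.38°.
The bisector from R has length 2·t·s·cos(∠R/2)/(t+s) ≈ 19.814.

19.814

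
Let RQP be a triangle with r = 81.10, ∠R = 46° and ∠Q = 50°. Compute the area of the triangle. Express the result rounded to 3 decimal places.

area ≈ 3482.940

The third angle is ∠P = 180° − ∠R − ∠Q = 84.00°.
Law of sines: q = r·sin Q/sin R ≈ 86.366.
Law of sines: p = r·sin P/sin R ≈ 112.12.
Area = ½·r·q·sin P ≈ 3482.9.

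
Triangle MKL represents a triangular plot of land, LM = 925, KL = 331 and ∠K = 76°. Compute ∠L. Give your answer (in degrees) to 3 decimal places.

Law of sines: sin M = KL·sin K/LM ≈ 0.34721.
Since LM ≥ KL, only the acute value applies: ∠M ≈ 20.32°.
Then ∠L = 180° − ∠K − ∠M ≈ 83.68°.

83.683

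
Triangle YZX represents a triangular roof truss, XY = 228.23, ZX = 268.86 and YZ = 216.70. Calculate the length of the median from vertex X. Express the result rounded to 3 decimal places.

Median from X: ½√(2·ZX² + 2·XY² − YZ²) ≈ 224.61.

224.605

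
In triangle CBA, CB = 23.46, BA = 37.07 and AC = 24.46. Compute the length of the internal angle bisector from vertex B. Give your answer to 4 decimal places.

t_B ≈ 26.9750

By the law of cosines, cos B = (CB² + BA² − AC²) / (2·CB·BA) ≈ 0.76252, so ∠B ≈ 40.31°.
The bisector from B has length 2·CB·BA·cos(∠B/2)/(CB+BA) ≈ 26.975.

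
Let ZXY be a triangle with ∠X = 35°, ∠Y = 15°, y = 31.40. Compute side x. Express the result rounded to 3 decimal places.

69.586

The third angle is ∠Z = 180° − ∠X − ∠Y = 130.00°.
Law of sines: x = y·sin X/sin Y ≈ 69.586.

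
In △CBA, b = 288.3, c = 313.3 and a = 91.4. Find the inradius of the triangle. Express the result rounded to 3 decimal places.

37.717

Semiperimeter s = (313.3 + 288.3 + 91.4)/2 = 346.5.
Heron's formula: area = √(346.5·33.2·58.2·255.1) ≈ 13069.
Inradius = area/s = 13069/346.5 ≈ 37.717.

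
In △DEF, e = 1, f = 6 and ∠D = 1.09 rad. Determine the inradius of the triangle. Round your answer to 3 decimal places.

0.422

By the law of cosines, d² = e² + f² − 2·e·f·cos D = 31.45, so d ≈ 5.608.
Area = ½·e·f·sin D ≈ 2.6599.
Semiperimeter s = (5.608+1+6)/2 = 6.304.
Inradius = area/s = 2.6599/6.304 ≈ 0.42193.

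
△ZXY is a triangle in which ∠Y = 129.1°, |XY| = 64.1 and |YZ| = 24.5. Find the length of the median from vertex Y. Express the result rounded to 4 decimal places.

m_Y ≈ 26.1159

By the law of cosines, |ZX|² = |XY|² + |YZ|² − 2·|XY|·|YZ|·cos Y = 6689.9, so |ZX| ≈ 81.792.
Median from Y: ½√(2·|XY|² + 2·|YZ|² − |ZX|²) ≈ 26.116.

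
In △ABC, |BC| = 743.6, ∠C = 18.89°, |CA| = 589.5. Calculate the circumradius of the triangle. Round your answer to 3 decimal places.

By the law of cosines, |AB|² = |BC|² + |CA|² − 2·|BC|·|CA|·cos C = 70964, so |AB| ≈ 266.39.
Area = ½·|BC|·|CA|·sin C ≈ 70959.
Circumradius = |AB|/(2 sin C) ≈ 411.41.

411.413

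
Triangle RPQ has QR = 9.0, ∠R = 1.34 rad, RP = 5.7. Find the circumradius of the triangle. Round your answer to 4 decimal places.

By the law of cosines, PQ² = QR² + RP² − 2·QR·RP·cos R = 90.02, so PQ ≈ 9.4879.
Area = ½·QR·RP·sin R ≈ 24.97.
Circumradius = PQ/(2 sin R) ≈ 4.8732.

4.8732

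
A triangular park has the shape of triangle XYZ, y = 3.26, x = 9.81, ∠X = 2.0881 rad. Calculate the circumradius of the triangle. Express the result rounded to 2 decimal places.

Law of sines: sin Y = y·sin X/x ≈ 0.28883.
Since x ≥ y, only the acute value applies: ∠Y ≈ 0.2930 rad.
Then ∠Z = π − ∠X − ∠Y ≈ 0.7605 rad.
Law of sines gives z = x·sin Z/sin X ≈ 7.7797.
Circumradius = x/(2 sin X) ≈ 5.6434.

R ≈ 5.64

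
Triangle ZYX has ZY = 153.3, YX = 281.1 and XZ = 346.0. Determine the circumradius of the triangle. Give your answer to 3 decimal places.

By the law of cosines, cos Z = (XZ² + ZY² − YX²) / (2·XZ·ZY) ≈ 0.60518, so ∠Z ≈ 52.76°.
Circumradius = YX/(2 sin Z) ≈ 176.55.

R ≈ 176.551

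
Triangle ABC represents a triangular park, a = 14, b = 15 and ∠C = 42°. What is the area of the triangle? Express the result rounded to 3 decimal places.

Area = ½·a·b·sin C ≈ 70.259.

70.259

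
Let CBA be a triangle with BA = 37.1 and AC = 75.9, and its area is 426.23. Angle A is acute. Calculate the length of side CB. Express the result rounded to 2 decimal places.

42.07

From area = ½·BA·AC·sin A, we get sin A = 2·area/(BA·AC) ≈ 0.30273.
Taking the acute solution, ∠A ≈ 17.62°.
Law of cosines then gives CB ≈ 42.068.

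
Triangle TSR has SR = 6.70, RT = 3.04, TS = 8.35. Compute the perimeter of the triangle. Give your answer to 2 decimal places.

perimeter ≈ 18.09

Perimeter = 6.7 + 3.04 + 8.35 = 18.09.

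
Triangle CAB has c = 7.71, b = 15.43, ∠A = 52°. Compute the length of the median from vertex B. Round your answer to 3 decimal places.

By the law of cosines, a² = b² + c² − 2·b·c·cos A = 151.04, so a ≈ 12.29.
Median from B: ½√(2·c² + 2·a² − b²) ≈ 6.7619.

6.762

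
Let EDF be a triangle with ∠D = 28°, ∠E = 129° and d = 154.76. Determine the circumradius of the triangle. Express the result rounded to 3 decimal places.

R ≈ 164.824

The third angle is ∠F = 180° − ∠E − ∠D = 23.00°.
Law of sines: e = d·sin E/sin D ≈ 256.18.
Law of sines: f = d·sin F/sin D ≈ 128.8.
Circumradius = d/(2 sin D) ≈ 164.82.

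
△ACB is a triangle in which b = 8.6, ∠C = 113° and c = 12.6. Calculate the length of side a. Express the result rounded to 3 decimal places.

Law of sines: sin B = b·sin C/c ≈ 0.62828.
Since c ≥ b, only the acute value applies: ∠B ≈ 38.92°.
Then ∠A = 180° − ∠C − ∠B ≈ 28.08°.
Law of sines gives a = c·sin A/sin C ≈ 6.4423.

6.442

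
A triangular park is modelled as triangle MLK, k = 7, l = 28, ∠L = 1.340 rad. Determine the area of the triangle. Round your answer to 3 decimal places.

area ≈ 97.989

Law of sines: sin K = k·sin L/l ≈ 0.24337.
Since l ≥ k, only the acute value applies: ∠K ≈ 0.246 rad.
Then ∠M = π − ∠L − ∠K ≈ 1.556 rad.
Law of sines gives m = l·sin M/sin L ≈ 28.759.
Area = ½·l·k·sin M ≈ 97.989.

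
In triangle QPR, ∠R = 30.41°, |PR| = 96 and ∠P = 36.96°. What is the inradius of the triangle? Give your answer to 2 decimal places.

The third angle is ∠Q = 180° − ∠P − ∠R = 112.63°.
Law of sines: |RQ| = |PR|·sin P/sin Q ≈ 62.535.
Law of sines: |QP| = |PR|·sin R/sin Q ≈ 52.647.
Area = ½·|PR|·|RQ|·sin R ≈ 1519.4.
Semiperimeter s = (96+62.535+52.647)/2 = 105.59.
Inradius = area/s = 1519.4/105.59 ≈ 14.39.

14.39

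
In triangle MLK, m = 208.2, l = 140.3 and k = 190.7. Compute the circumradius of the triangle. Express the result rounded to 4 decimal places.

R ≈ 107.1636

By the law of cosines, cos M = (l² + k² − m²) / (2·l·k) ≈ 0.23740, so ∠M ≈ 76.27°.
Circumradius = m/(2 sin M) ≈ 107.16.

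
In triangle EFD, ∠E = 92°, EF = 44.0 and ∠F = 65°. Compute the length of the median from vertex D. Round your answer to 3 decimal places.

The third angle is ∠D = 180° − ∠E − ∠F = 23.00°.
Law of sines: FD = EF·sin E/sin D ≈ 112.54.
Law of sines: DE = EF·sin F/sin D ≈ 102.06.
Median from D: ½√(2·FD² + 2·DE² − EF²) ≈ 105.15.

m_D ≈ 105.151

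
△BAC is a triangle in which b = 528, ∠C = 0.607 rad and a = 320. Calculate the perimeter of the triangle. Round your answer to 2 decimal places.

1169.91

By the law of cosines, c² = b² + a² − 2·b·a·cos C = 1.0363e+05, so c ≈ 321.91.
Semiperimeter s = (528+320+321.91)/2 = 584.96.
Perimeter = 528 + 320 + 321.91 = 1169.9.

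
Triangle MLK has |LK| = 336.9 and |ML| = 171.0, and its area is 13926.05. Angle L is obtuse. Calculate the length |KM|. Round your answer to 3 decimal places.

From area = ½·|ML|·|LK|·sin L, we get sin L = 2·area/(|ML|·|LK|) ≈ 0.48346.
Taking the obtuse solution, ∠L ≈ 151.09°.
Law of cosines then gives |KM| ≈ 493.56.

493.561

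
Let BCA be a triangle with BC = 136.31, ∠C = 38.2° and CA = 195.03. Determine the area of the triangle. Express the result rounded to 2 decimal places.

Area = ½·BC·CA·sin C ≈ 8220.1.

8220.05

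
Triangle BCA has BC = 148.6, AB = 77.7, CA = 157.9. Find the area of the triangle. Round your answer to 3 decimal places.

Semiperimeter s = (157.9 + 77.7 + 148.6)/2 = 192.1.
Heron's formula: area = √(192.1·34.2·114.4·43.5) ≈ 5717.9.

5717.871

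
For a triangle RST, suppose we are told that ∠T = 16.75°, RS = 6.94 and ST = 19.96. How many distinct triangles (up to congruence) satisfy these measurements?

ST·sin T = 19.96·sin(16.75°) ≈ 5.752.
Since ST sin T < RS < ST (5.752 < 6.94 < 19.96), two triangles exist.

2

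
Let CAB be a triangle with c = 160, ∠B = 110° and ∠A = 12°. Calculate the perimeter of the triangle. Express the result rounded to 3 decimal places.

The third angle is ∠C = 180° − ∠A − ∠B = 58.00°.
Law of sines: a = c·sin A/sin C ≈ 39.226.
Law of sines: b = c·sin B/sin C ≈ 177.29.
Semiperimeter s = (160+39.226+177.29)/2 = 188.26.
Perimeter = 160 + 39.226 + 177.29 = 376.52.

perimeter ≈ 376.517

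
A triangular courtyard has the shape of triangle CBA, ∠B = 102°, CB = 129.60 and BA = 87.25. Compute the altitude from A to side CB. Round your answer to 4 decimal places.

By the law of cosines, AC² = CB² + BA² − 2·CB·BA·cos B = 29111, so AC ≈ 170.62.
Area = ½·CB·BA·sin B ≈ 5530.3.
The altitude from A has length 2·area/CB ≈ 85.343.

h_A ≈ 85.3434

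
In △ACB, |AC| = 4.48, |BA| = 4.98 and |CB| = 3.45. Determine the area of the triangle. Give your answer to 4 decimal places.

area ≈ 7.5171

Semiperimeter s = (3.45 + 4.98 + 4.48)/2 = 6.455.
Heron's formula: area = √(6.455·3.005·1.475·1.975) ≈ 7.5171.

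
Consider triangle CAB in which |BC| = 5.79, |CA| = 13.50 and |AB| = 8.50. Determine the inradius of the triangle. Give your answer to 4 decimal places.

r ≈ 1.1149

Semiperimeter s = (8.5 + 5.79 + 13.5)/2 = 13.895.
Heron's formula: area = √(13.895·5.395·8.105·0.395) ≈ 15.492.
Inradius = area/s = 15.492/13.895 ≈ 1.1149.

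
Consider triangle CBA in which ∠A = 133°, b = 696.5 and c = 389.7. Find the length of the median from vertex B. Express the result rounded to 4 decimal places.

By the law of cosines, a² = c² + b² − 2·c·b·cos A = 1.0072e+06, so a ≈ 1003.6.
Median from B: ½√(2·a² + 2·c² − b²) ≈ 676.95.

676.9463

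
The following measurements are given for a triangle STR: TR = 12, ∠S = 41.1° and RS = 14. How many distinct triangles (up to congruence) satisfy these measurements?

2

RS·sin S = 14·sin(41.1°) ≈ 9.203.
Since RS sin S < TR < RS (9.203 < 12 < 14), two triangles exist.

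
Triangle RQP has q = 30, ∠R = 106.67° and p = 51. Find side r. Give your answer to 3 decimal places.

By the law of cosines, r² = q² + p² − 2·q·p·cos R = 4378.8, so r ≈ 66.172.

66.172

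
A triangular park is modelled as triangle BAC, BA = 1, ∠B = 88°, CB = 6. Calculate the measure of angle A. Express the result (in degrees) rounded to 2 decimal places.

By the law of cosines, AC² = CB² + BA² − 2·CB·BA·cos B = 36.581, so AC ≈ 6.0482.
Law of cosines again: cos A = (BA² + AC² − CB²)/(2·BA·AC) ≈ 0.13072, so ∠A ≈ 82.49°.

∠A ≈ 82.49°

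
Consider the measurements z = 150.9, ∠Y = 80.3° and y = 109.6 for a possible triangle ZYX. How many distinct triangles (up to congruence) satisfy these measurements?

0

z·sin Y = 150.9·sin(80.3°) ≈ 148.7.
Since y = 109.6 < 148.7 = z sin Y, no triangle exists.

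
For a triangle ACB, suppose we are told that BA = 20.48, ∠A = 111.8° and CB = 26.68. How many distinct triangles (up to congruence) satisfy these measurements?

BA·sin A = 20.48·sin(111.8°) ≈ 19.02.
Since ∠A is not acute, a triangle exists only if CB > BA; here CB > BA, so there is exactly one triangle.

1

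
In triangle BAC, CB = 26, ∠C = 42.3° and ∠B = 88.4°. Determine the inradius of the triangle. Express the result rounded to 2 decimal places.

7.20

The third angle is ∠A = 180° − ∠C − ∠B = 49.30°.
Law of sines: AC = CB·sin B/sin A ≈ 34.281.
Law of sines: BA = CB·sin C/sin A ≈ 23.081.
Area = ½·CB·AC·sin C ≈ 299.93.
Semiperimeter s = (34.281+26+23.081)/2 = 41.681.
Inradius = area/s = 299.93/41.681 ≈ 7.1959.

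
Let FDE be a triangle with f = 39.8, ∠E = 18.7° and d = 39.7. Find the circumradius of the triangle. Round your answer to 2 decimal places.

By the law of cosines, e² = f² + d² − 2·f·d·cos E = 166.83, so e ≈ 12.916.
Area = ½·f·d·sin E ≈ 253.29.
Circumradius = e/(2 sin E) ≈ 20.143.

R ≈ 20.14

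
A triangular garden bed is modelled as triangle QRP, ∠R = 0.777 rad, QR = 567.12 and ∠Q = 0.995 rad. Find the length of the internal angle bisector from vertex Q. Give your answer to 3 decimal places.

The third angle is ∠P = π − ∠Q − ∠R = 1.370 rad.
Law of sines: RP = QR·sin Q/sin P ≈ 485.47.
Law of sines: PQ = QR·sin R/sin P ≈ 405.82.
The bisector from Q has length 2·PQ·QR·cos(∠Q/2)/(PQ+QR) ≈ 415.75.

t_Q ≈ 415.749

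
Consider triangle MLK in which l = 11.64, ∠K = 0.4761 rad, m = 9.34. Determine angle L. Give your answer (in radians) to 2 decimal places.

∠L ≈ 1.76 rad

By the law of cosines, k² = m² + l² − 2·m·l·cos K = 29.471, so k ≈ 5.4287.
Law of cosines again: cos L = (k² + m² − l²)/(2·k·m) ≈ -0.18522, so ∠L ≈ 1.7571 rad.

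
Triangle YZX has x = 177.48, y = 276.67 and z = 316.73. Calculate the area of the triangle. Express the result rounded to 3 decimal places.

area ≈ 24475.571

Semiperimeter s = (276.67 + 316.73 + 177.48)/2 = 385.44.
Heron's formula: area = √(385.44·108.77·68.71·207.96) ≈ 24476.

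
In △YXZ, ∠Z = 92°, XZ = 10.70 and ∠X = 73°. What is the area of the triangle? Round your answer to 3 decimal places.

211.384

The third angle is ∠Y = 180° − ∠X − ∠Z = 15.00°.
Law of sines: ZY = XZ·sin X/sin Y ≈ 39.535.
Law of sines: YX = XZ·sin Z/sin Y ≈ 41.316.
Area = ½·XZ·ZY·sin Z ≈ 211.38.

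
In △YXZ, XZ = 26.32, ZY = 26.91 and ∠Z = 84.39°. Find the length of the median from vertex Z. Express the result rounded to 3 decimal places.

By the law of cosines, YX² = XZ² + ZY² − 2·XZ·ZY·cos Z = 1278.4, so YX ≈ 35.755.
Median from Z: ½√(2·XZ² + 2·ZY² − YX²) ≈ 19.719.

19.719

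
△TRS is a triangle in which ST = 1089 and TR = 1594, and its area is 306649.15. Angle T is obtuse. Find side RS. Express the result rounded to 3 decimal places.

From area = ½·ST·TR·sin T, we get sin T = 2·area/(ST·TR) ≈ 0.35331.
Taking the obtuse solution, ∠T ≈ 159.31°.
Law of cosines then gives RS ≈ 2640.9.

2640.944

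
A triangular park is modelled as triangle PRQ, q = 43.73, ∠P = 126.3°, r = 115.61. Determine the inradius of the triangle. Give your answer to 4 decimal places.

By the law of cosines, p² = r² + q² − 2·r·q·cos P = 21264, so p ≈ 145.82.
Area = ½·r·q·sin P ≈ 2037.2.
Semiperimeter s = (145.82+115.61+43.73)/2 = 152.58.
Inradius = area/s = 2037.2/152.58 ≈ 13.352.

13.3518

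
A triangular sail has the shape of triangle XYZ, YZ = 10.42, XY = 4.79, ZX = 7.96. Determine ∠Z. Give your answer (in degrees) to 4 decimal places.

By the law of cosines, cos Z = (YZ² + ZX² − XY²) / (2·YZ·ZX) ≈ 0.89817, so ∠Z ≈ 26.08°.

26.0817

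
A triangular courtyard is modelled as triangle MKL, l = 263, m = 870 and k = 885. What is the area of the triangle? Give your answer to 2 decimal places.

113902.50

Semiperimeter s = (870 + 885 + 263)/2 = 1009.
Heron's formula: area = √(1009·139·124·746) ≈ 1.139e+05.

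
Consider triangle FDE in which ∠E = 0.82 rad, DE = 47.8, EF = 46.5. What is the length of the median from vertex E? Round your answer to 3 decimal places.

By the law of cosines, FD² = DE² + EF² − 2·DE·EF·cos E = 1414.3, so FD ≈ 37.608.
Median from E: ½√(2·DE² + 2·EF² − FD²) ≈ 43.243.

43.243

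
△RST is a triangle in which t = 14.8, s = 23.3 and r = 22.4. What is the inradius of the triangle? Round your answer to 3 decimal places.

5.279

Semiperimeter p = (22.4 + 23.3 + 14.8)/2 = 30.25.
Heron's formula: area = √(30.25·7.85·6.95·15.45) ≈ 159.68.
Inradius = area/p = 159.68/30.25 ≈ 5.2787.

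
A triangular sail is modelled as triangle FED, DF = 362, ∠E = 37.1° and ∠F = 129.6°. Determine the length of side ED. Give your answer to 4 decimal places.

462.4040

The third angle is ∠D = 180° − ∠F − ∠E = 13.30°.
Law of sines: ED = DF·sin F/sin E ≈ 462.4.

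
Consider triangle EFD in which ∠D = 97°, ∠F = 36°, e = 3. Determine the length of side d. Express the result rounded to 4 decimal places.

4.0714

The third angle is ∠E = 180° − ∠F − ∠D = 47.00°.
Law of sines: d = e·sin D/sin E ≈ 4.0714.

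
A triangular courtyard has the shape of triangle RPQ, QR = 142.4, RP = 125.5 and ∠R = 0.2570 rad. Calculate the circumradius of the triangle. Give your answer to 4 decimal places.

75.1503

By the law of cosines, PQ² = QR² + RP² − 2·QR·RP·cos R = 1459.5, so PQ ≈ 38.203.
Area = ½·QR·RP·sin R ≈ 2271.3.
Circumradius = PQ/(2 sin R) ≈ 75.15.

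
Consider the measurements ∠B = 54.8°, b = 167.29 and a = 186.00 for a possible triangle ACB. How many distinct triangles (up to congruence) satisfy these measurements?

2

a·sin B = 186.00·sin(54.8°) ≈ 152.
Since a sin B < b < a (152 < 167.29 < 186.00), two triangles exist.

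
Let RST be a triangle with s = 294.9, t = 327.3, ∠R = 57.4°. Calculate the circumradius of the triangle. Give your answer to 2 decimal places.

By the law of cosines, r² = s² + t² − 2·s·t·cos R = 90086, so r ≈ 300.14.
Area = ½·s·t·sin R ≈ 40657.
Circumradius = r/(2 sin R) ≈ 178.14.

178.14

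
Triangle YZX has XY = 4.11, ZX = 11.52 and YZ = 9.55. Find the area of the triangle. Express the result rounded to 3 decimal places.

Semiperimeter s = (11.52 + 4.11 + 9.55)/2 = 12.59.
Heron's formula: area = √(12.59·1.07·8.48·3.04) ≈ 18.635.

area ≈ 18.635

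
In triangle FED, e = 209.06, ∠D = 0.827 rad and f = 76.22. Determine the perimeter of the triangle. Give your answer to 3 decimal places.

452.425

By the law of cosines, d² = f² + e² − 2·f·e·cos D = 27937, so d ≈ 167.14.
Semiperimeter s = (76.22+209.06+167.14)/2 = 226.21.
Perimeter = 76.22 + 209.06 + 167.14 = 452.42.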